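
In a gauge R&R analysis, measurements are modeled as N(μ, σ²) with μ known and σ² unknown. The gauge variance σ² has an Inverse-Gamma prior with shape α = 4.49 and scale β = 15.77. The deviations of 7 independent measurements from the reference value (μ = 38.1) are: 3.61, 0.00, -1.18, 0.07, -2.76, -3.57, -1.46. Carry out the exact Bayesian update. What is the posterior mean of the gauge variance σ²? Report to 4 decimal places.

4.8972

With known mean μ and an Inverse-Gamma(α, β) prior on σ², the Normal likelihood is conjugate: posterior is Inv-Gamma(α + n/2, β + Σ(xᵢ−μ)²/2).
Σ(xᵢ−μ)² = (3.61)² + (0.00)² + (-1.18)² + (0.07)² + (-2.76)² + (-3.57)² + (-1.46)² = 36.9235.
Posterior: Inv-Gamma(4.49 + 7/2, 15.77 + 36.9235/2) = Inv-Gamma(7.99, 34.23175).
E[σ²|data] = β/(α−1) = 34.23175/6.99 = 4.8972.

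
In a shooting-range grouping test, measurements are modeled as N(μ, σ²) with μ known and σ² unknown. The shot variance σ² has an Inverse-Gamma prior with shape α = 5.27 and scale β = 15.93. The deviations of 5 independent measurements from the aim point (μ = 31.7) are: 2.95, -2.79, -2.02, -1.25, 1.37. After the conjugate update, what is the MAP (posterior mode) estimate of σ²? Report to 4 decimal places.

3.1851

With known mean μ and an Inverse-Gamma(α, β) prior on σ², the Normal likelihood is conjugate: posterior is Inv-Gamma(α + n/2, β + Σ(xᵢ−μ)²/2).
Σ(xᵢ−μ)² = (2.95)² + (-2.79)² + (-2.02)² + (-1.25)² + (1.37)² = 24.0064.
Posterior: Inv-Gamma(5.27 + 5/2, 15.93 + 24.0064/2) = Inv-Gamma(7.77, 27.93320).
Mode = β/(α+1) = 27.93320/8.77 = 3.1851.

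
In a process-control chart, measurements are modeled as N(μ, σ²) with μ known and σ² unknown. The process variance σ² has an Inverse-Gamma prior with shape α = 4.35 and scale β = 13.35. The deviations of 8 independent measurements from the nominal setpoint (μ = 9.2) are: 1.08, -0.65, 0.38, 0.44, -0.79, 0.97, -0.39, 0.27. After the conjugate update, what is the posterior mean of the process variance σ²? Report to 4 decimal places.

2.0692

With known mean μ and an Inverse-Gamma(α, β) prior on σ², the Normal likelihood is conjugate: posterior is Inv-Gamma(α + n/2, β + Σ(xᵢ−μ)²/2).
Σ(xᵢ−μ)² = (1.08)² + (-0.65)² + (0.38)² + (0.44)² + (-0.79)² + (0.97)² + (-0.39)² + (0.27)² = 3.7169.
Posterior: Inv-Gamma(4.35 + 8/2, 13.35 + 3.7169/2) = Inv-Gamma(8.35, 15.20845).
E[σ²|data] = β/(α−1) = 15.20845/7.35 = 2.0692.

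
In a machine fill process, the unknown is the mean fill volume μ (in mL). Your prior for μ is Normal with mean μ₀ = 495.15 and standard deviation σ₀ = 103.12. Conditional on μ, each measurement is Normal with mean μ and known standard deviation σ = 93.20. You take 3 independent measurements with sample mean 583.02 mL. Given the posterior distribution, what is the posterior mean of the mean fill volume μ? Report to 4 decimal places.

For Normal data with known variance σ², a Normal(μ₀, σ₀²) prior on μ is conjugate. Posterior precision = 1/σ₀² + n/σ²; posterior mean is the precision-weighted average of μ₀ and x̄.
n·x̄ = 3·583.02 = 1749.06.
σ₀² = 103.12² = 10633.7344, σ² = 93.20² = 8686.24; σ² + n·σ₀² = 8686.24 + 3·10633.7344 = 40587.4432.
Posterior mean = (μ₀/σ₀² + n·x̄/σ²)/(1/σ₀² + n/σ²) = (σ²·μ₀ + σ₀²·n·x̄)/(σ² + n·σ₀²) = (8686.24·495.15 + 10633.7344·1749.06)/40587.4432 = 22900031.225664/40587.4432 = 564.2147.

564.2147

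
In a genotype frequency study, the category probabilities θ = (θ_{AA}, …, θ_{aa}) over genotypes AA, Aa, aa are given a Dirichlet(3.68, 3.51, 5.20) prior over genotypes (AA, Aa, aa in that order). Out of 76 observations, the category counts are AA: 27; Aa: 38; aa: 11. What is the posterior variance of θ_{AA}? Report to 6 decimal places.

0.002535

The Dirichlet prior is conjugate to the Multinomial likelihood: each posterior αⱼ = prior αⱼ + observed count nⱼ.
Posterior concentration: (30.68, 41.51, 16.20), total = 88.39.
Var[θ_j] = α_j(Σα−α_j)/((Σα)²(Σα+1)) = 30.68·57.71/(88.39²·89.39) = 0.002535.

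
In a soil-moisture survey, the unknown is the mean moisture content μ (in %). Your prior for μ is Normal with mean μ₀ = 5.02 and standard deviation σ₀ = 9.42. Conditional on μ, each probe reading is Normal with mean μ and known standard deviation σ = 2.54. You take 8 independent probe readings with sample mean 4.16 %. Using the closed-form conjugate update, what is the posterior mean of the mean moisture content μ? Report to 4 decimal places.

4.1677

For Normal data with known variance σ², a Normal(μ₀, σ₀²) prior on μ is conjugate. Posterior precision = 1/σ₀² + n/σ²; posterior mean is the precision-weighted average of μ₀ and x̄.
n·x̄ = 8·4.16 = 33.28.
σ₀² = 9.42² = 88.7364, σ² = 2.54² = 6.4516; σ² + n·σ₀² = 6.4516 + 8·88.7364 = 716.3428.
Posterior mean = (μ₀/σ₀² + n·x̄/σ²)/(1/σ₀² + n/σ²) = (σ²·μ₀ + σ₀²·n·x̄)/(σ² + n·σ₀²) = (6.4516·5.02 + 88.7364·33.28)/716.3428 = 2985.534424/716.3428 = 4.1677.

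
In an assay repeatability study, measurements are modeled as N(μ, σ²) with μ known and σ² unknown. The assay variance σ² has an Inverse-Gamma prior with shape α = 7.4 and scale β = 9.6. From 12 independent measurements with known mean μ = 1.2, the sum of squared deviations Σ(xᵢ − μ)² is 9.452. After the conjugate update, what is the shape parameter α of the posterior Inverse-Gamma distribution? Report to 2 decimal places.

13.40

With known mean μ and an Inverse-Gamma(α, β) prior on σ², the Normal likelihood is conjugate: posterior is Inv-Gamma(α + n/2, β + Σ(xᵢ−μ)²/2).
Posterior: Inv-Gamma(7.4 + 12/2, 9.6 + 9.452/2) = Inv-Gamma(13.40, 14.3260).
Posterior α = 13.40.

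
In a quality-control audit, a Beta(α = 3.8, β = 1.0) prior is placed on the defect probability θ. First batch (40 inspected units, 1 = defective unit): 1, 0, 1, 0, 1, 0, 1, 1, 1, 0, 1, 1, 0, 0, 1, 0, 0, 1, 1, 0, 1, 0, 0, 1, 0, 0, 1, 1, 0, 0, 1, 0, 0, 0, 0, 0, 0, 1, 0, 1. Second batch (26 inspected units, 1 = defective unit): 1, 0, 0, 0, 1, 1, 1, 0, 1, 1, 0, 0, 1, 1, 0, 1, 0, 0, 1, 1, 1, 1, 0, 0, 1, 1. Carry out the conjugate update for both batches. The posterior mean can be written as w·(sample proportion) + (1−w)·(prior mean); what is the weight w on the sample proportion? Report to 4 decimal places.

0.9322

The Beta prior is conjugate to a Binomial/Bernoulli likelihood; the update adds successes to α and failures to β.
Total number of inspected units: n = 40 + 26 = 66.
Posterior mean = (α₀+k)/(α₀+β₀+n) = [n/(α₀+β₀+n)]·(k/n) + [(α₀+β₀)/(α₀+β₀+n)]·α₀/(α₀+β₀), so only n and the prior enter the weight.
The weight on the data is w = n/(α₀+β₀+n) = 66/(3.8+1.0+66) = 66/70.8 = 0.9322.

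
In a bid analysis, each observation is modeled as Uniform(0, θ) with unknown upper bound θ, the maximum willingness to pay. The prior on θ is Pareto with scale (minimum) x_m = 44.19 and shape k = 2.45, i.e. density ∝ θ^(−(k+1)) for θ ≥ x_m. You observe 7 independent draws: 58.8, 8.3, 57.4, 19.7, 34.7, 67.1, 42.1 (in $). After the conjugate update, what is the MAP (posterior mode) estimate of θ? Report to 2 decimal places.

67.10

A Pareto(scale x_m, shape k) prior on the upper bound θ of Uniform(0, θ) is conjugate: posterior is Pareto(max(x_m, max xᵢ), k + n).
Sample maximum = 67.1; prior scale x_m = 44.19 → posterior scale = max = 67.10.
Posterior shape = 2.45 + 7 = 9.45.
The Pareto density is decreasing on [x_m, ∞), so the mode is x_m = 67.10.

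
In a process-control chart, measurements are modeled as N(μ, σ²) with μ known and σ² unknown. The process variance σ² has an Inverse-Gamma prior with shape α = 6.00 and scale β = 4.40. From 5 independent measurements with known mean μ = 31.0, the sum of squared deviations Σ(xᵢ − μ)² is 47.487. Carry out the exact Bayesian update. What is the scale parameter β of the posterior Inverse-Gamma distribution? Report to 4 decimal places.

With known mean μ and an Inverse-Gamma(α, β) prior on σ², the Normal likelihood is conjugate: posterior is Inv-Gamma(α + n/2, β + Σ(xᵢ−μ)²/2).
Posterior: Inv-Gamma(6.00 + 5/2, 4.40 + 47.487/2) = Inv-Gamma(8.50, 28.1435).
Posterior β = 28.1435.

28.1435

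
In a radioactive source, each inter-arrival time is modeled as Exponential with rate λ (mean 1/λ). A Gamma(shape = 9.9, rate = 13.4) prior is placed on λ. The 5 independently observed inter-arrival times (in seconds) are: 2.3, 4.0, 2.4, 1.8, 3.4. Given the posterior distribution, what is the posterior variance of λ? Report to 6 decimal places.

0.019992

With a Gamma(shape α, rate β) prior on the exponential rate λ, the posterior after n observations with total T = Σxᵢ is Gamma(α+n, β+T).
Sum of observations T = 13.9 seconds; n = 5.
Posterior: Gamma(9.9+5, 13.4+13.9) = Gamma(14.9, 27.3).
Var = α/β² = 0.019992.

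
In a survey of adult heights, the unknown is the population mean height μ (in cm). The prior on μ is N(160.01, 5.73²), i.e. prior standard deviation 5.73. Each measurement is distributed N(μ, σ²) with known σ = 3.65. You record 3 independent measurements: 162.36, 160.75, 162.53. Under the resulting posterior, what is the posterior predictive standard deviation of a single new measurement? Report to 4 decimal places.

4.1514

For Normal data with known variance σ², a Normal(μ₀, σ₀²) prior on μ is conjugate. Posterior precision = 1/σ₀² + n/σ²; posterior mean is the precision-weighted average of μ₀ and x̄.
σ₀² = 5.73² = 32.8329, σ² = 3.65² = 13.3225; σ² + n·σ₀² = 13.3225 + 3·32.8329 = 111.8212.
Posterior precision = 1/σ₀² + n/σ² = 1/32.8329 + 3/13.3225 = (σ² + n·σ₀²)/(σ₀²σ²) = 111.8212/(32.8329·13.3225); posterior variance σₙ² = σ₀²σ²/(σ² + n·σ₀²) = 32.8329·13.3225/111.8212 = 3.911748.
Predictive variance for one new observation = σₙ² + σ² = 32.8329·13.3225/111.8212 + 13.3225 = σ²·(σ₀² + 111.8212)/111.8212 = 13.3225·144.6541/111.8212 = 17.234248; SD = √(13.3225·144.6541/111.8212) = 4.1514.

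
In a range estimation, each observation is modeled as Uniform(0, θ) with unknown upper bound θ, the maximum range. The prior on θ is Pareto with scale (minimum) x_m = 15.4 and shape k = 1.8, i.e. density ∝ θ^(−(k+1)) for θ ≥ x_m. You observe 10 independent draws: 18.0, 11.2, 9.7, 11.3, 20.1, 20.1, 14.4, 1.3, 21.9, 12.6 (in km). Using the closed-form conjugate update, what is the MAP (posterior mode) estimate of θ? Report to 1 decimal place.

21.9

A Pareto(scale x_m, shape k) prior on the upper bound θ of Uniform(0, θ) is conjugate: posterior is Pareto(max(x_m, max xᵢ), k + n).
Sample maximum = 21.9; prior scale x_m = 15.4 → posterior scale = max = 21.9.
Posterior shape = 1.8 + 10 = 11.8.
The Pareto density is decreasing on [x_m, ∞), so the mode is x_m = 21.9.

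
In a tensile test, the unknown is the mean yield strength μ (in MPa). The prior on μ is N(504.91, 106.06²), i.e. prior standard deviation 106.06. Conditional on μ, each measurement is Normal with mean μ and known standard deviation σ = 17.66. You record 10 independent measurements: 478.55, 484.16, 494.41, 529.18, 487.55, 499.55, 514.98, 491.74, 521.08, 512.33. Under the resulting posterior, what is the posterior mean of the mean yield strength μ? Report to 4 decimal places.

For Normal data with known variance σ², a Normal(μ₀, σ₀²) prior on μ is conjugate. Posterior precision = 1/σ₀² + n/σ²; posterior mean is the precision-weighted average of μ₀ and x̄.
Σxᵢ = 478.55 + 484.16 + 494.41 + 529.18 + 487.55 + 499.55 + 514.98 + 491.74 + 521.08 + 512.33 = 5013.53, so n·x̄ = 5013.53.
σ₀² = 106.06² = 11248.7236, σ² = 17.66² = 311.8756; σ² + n·σ₀² = 311.8756 + 10·11248.7236 = 112799.1116.
Posterior mean = (μ₀/σ₀² + n·x̄/σ²)/(1/σ₀² + n/σ²) = (σ²·μ₀ + σ₀²·n·x̄)/(σ² + n·σ₀²) = (311.8756·504.91 + 11248.7236·5013.53)/112799.1116 = 56553282.339504/112799.1116 = 501.3628.

501.3628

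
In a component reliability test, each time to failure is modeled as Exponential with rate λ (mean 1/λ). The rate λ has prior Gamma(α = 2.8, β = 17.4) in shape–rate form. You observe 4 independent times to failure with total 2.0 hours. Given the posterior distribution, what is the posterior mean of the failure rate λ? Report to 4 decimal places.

0.3505

With a Gamma(shape α, rate β) prior on the exponential rate λ, the posterior after n observations with total T = Σxᵢ is Gamma(α+n, β+T).
Posterior: Gamma(2.8+4, 17.4+2.0) = Gamma(6.8, 19.4).
Posterior mean of λ = α/β = 6.8/19.4 = 0.3505.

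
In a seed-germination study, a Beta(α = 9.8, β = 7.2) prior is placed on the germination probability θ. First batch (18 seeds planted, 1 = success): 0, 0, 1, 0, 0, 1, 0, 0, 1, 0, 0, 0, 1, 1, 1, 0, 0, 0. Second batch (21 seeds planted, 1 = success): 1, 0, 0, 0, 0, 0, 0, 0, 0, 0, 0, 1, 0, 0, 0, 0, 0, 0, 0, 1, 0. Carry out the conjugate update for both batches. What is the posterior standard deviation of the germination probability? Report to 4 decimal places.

0.0625

The Beta prior is conjugate to a Binomial/Bernoulli likelihood; the update adds successes to α and failures to β.
After batch 1: Beta(9.8+6, 7.2+12) = Beta(15.8, 19.2).
After batch 2: Beta(15.8+3, 19.2+18) = Beta(18.8, 37.2).
Var = αβ/((α+β)²(α+β+1)) = 18.8·37.2/(56.0²·57.0) = 0.00391246; SD = √0.00391246 = 0.0625.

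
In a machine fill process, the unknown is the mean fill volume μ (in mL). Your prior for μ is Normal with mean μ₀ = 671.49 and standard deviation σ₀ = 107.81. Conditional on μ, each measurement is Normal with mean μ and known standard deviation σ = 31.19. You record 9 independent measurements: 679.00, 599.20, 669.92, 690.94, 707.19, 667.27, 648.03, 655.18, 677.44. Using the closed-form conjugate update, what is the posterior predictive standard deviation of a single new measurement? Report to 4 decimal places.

For Normal data with known variance σ², a Normal(μ₀, σ₀²) prior on μ is conjugate. Posterior precision = 1/σ₀² + n/σ²; posterior mean is the precision-weighted average of μ₀ and x̄.
σ₀² = 107.81² = 11622.9961, σ² = 31.19² = 972.8161; σ² + n·σ₀² = 972.8161 + 9·11622.9961 = 105579.781.
Posterior precision = 1/σ₀² + n/σ² = 1/11622.9961 + 9/972.8161 = (σ² + n·σ₀²)/(σ₀²σ²) = 105579.781/(11622.9961·972.8161); posterior variance σₙ² = σ₀²σ²/(σ² + n·σ₀²) = 11622.9961·972.8161/105579.781 = 107.094726.
Predictive variance for one new observation = σₙ² + σ² = 11622.9961·972.8161/105579.781 + 972.8161 = σ²·(σ₀² + 105579.781)/105579.781 = 972.8161·117202.7771/105579.781 = 1079.910826; SD = √(972.8161·117202.7771/105579.781) = 32.8620.

32.8620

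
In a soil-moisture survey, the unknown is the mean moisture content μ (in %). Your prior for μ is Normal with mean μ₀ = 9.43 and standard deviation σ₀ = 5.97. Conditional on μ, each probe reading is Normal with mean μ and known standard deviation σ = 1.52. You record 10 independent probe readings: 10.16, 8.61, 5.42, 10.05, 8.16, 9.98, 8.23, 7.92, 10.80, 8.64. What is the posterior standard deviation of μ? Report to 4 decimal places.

0.4791

For Normal data with known variance σ², a Normal(μ₀, σ₀²) prior on μ is conjugate. Posterior precision = 1/σ₀² + n/σ²; posterior mean is the precision-weighted average of μ₀ and x̄.
σ₀² = 5.97² = 35.6409, σ² = 1.52² = 2.3104; σ² + n·σ₀² = 2.3104 + 10·35.6409 = 358.7194.
Posterior precision = 1/σ₀² + n/σ² = 1/35.6409 + 10/2.3104 = (σ² + n·σ₀²)/(σ₀²σ²) = 358.7194/(35.6409·2.3104); posterior variance σₙ² = σ₀²σ²/(σ² + n·σ₀²) = 35.6409·2.3104/358.7194 = 0.229552.
Posterior SD = √σₙ² = √(35.6409·2.3104/358.7194) = 0.4791.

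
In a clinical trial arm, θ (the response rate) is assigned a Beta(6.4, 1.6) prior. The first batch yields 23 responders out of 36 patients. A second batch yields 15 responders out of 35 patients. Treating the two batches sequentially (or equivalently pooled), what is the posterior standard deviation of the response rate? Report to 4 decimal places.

The Beta prior is conjugate to a Binomial/Bernoulli likelihood; the update adds successes to α and failures to β.
After batch 1: Beta(6.4+23, 1.6+13) = Beta(29.4, 14.6).
After batch 2: Beta(29.4+15, 14.6+20) = Beta(44.4, 34.6).
Var = αβ/((α+β)²(α+β+1)) = 44.4·34.6/(79.0²·80.0) = 0.00307691; SD = √0.00307691 = 0.0555.

0.0555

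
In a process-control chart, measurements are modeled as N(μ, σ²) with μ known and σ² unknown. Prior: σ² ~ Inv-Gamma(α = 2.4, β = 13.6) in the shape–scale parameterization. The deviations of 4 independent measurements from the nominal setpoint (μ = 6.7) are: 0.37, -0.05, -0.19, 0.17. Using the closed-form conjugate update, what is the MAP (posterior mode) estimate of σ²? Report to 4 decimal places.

With known mean μ and an Inverse-Gamma(α, β) prior on σ², the Normal likelihood is conjugate: posterior is Inv-Gamma(α + n/2, β + Σ(xᵢ−μ)²/2).
Σ(xᵢ−μ)² = (0.37)² + (-0.05)² + (-0.19)² + (0.17)² = 0.2044.
Posterior: Inv-Gamma(2.4 + 4/2, 13.6 + 0.2044/2) = Inv-Gamma(4.40, 13.70220).
Mode = β/(α+1) = 13.70220/5.40 = 2.5374.

2.5374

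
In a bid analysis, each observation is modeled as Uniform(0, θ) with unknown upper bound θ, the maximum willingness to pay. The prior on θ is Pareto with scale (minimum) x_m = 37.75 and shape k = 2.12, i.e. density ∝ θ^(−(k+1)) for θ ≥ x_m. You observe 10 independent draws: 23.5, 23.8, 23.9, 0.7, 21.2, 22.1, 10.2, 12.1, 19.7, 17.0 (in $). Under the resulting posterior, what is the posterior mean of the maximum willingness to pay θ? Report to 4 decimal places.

A Pareto(scale x_m, shape k) prior on the upper bound θ of Uniform(0, θ) is conjugate: posterior is Pareto(max(x_m, max xᵢ), k + n).
Sample maximum = 23.9; prior scale x_m = 37.75 → posterior scale = max = 37.75.
Posterior shape = 2.12 + 10 = 12.12.
E[θ|data] = k·x_m/(k−1) = 12.12·37.75/11.12 = 41.1448.

41.1448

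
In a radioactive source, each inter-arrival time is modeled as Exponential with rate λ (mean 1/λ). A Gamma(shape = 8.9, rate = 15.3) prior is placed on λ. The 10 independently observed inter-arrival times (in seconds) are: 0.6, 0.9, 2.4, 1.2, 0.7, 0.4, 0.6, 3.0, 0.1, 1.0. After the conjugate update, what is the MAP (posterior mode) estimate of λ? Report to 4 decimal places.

0.6832

With a Gamma(shape α, rate β) prior on the exponential rate λ, the posterior after n observations with total T = Σxᵢ is Gamma(α+n, β+T).
Sum of observations T = 10.9 seconds; n = 10.
Posterior: Gamma(8.9+10, 15.3+10.9) = Gamma(18.9, 26.2).
Mode = (α−1)/β = 0.6832.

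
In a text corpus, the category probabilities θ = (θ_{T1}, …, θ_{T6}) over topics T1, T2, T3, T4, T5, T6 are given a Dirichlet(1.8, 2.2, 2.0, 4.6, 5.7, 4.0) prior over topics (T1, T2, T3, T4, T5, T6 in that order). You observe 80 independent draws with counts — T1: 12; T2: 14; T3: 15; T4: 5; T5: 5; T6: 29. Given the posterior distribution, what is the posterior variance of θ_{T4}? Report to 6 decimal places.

The Dirichlet prior is conjugate to the Multinomial likelihood: each posterior αⱼ = prior αⱼ + observed count nⱼ.
Posterior concentration: (13.8, 16.2, 17.0, 9.6, 10.7, 33.0), total = 100.3.
Var[θ_j] = α_j(Σα−α_j)/((Σα)²(Σα+1)) = 9.6·90.7/(100.3²·101.3) = 0.000854.

0.000854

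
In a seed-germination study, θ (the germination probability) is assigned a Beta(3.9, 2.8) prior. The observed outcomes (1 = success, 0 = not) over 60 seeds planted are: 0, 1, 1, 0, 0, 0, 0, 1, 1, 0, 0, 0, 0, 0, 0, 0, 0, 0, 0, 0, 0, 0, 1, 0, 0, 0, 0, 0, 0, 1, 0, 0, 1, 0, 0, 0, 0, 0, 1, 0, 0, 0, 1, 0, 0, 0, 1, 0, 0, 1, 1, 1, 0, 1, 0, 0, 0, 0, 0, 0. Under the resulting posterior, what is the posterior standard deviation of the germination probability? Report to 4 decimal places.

0.0539

The Beta prior is conjugate to a Binomial/Bernoulli likelihood; the update adds successes to α and failures to β.
Posterior: Beta(α+k, β+n−k) = Beta(3.9+14, 2.8+46) = Beta(17.9, 48.8).
Var = αβ/((α+β)²(α+β+1)) = 17.9·48.8/(66.7²·67.7) = 0.00290023; SD = √0.00290023 = 0.0539.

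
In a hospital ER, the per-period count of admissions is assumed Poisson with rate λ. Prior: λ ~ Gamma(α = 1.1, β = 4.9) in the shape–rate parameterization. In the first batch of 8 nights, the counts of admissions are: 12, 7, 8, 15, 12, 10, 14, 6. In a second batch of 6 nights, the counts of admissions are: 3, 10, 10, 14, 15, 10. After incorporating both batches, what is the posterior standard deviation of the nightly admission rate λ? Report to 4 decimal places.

With a Gamma(shape α, rate β) prior, the Poisson likelihood is conjugate: the posterior is Gamma(α + ΣXᵢ, β + n).
Batch 1: sum of counts S = 84 over n = 8 nights.
After batch 1: Gamma(α+S, β+n) = Gamma(1.1+84, 4.9+8) = Gamma(85.1, 12.9).
Batch 2: sum of counts S = 62 over n = 6 nights.
After batch 2: Gamma(α+S, β+n) = Gamma(85.1+62, 12.9+6) = Gamma(147.1, 18.9).
SD = √α/β = √147.1/18.9 = 0.6417.

0.6417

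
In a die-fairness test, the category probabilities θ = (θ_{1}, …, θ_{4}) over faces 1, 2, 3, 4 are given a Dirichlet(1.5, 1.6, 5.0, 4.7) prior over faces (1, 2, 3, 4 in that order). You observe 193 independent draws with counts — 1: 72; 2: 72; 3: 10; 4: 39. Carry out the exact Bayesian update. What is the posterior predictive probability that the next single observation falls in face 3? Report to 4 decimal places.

0.0729

The Dirichlet prior is conjugate to the Multinomial likelihood: each posterior αⱼ = prior αⱼ + observed count nⱼ.
Posterior concentration: (73.5, 73.6, 15.0, 43.7), total = 205.8.
P(next = 3 | data) = α_{3}/Σα = 0.0729.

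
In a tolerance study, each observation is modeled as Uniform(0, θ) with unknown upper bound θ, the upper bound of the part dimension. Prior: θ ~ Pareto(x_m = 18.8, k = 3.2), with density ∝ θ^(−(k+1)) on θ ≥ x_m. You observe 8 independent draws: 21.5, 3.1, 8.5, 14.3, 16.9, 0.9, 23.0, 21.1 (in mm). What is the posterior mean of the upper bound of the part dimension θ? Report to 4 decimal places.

25.2549

A Pareto(scale x_m, shape k) prior on the upper bound θ of Uniform(0, θ) is conjugate: posterior is Pareto(max(x_m, max xᵢ), k + n).
Sample maximum = 23.0; prior scale x_m = 18.8 → posterior scale = max = 23.0.
Posterior shape = 3.2 + 8 = 11.2.
E[θ|data] = k·x_m/(k−1) = 11.2·23.0/10.2 = 25.2549.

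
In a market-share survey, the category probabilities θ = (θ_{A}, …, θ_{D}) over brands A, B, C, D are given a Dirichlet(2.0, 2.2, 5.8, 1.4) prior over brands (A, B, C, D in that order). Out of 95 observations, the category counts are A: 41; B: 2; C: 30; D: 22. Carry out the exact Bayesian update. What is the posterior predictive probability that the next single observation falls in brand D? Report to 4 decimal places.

0.2199

The Dirichlet prior is conjugate to the Multinomial likelihood: each posterior αⱼ = prior αⱼ + observed count nⱼ.
Posterior concentration: (43.0, 4.2, 35.8, 23.4), total = 106.4.
P(next = D | data) = α_{D}/Σα = 0.2199.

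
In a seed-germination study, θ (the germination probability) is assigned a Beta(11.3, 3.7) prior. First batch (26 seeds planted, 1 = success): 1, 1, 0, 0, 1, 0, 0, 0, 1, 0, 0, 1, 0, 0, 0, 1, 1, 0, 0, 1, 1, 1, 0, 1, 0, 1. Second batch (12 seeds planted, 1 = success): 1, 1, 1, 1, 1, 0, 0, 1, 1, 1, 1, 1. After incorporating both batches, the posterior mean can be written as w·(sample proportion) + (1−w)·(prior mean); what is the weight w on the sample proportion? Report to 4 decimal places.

The Beta prior is conjugate to a Binomial/Bernoulli likelihood; the update adds successes to α and failures to β.
Total number of seeds planted: n = 26 + 12 = 38.
Posterior mean = (α₀+k)/(α₀+β₀+n) = [n/(α₀+β₀+n)]·(k/n) + [(α₀+β₀)/(α₀+β₀+n)]·α₀/(α₀+β₀), so only n and the prior enter the weight.
The weight on the data is w = n/(α₀+β₀+n) = 38/(11.3+3.7+38) = 38/53.0 = 0.7170.

0.7170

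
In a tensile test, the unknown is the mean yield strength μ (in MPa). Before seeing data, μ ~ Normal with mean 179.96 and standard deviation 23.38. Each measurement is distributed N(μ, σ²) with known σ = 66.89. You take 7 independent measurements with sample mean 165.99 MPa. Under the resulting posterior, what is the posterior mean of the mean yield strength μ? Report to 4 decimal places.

For Normal data with known variance σ², a Normal(μ₀, σ₀²) prior on μ is conjugate. Posterior precision = 1/σ₀² + n/σ²; posterior mean is the precision-weighted average of μ₀ and x̄.
n·x̄ = 7·165.99 = 1161.93.
σ₀² = 23.38² = 546.6244, σ² = 66.89² = 4474.2721; σ² + n·σ₀² = 4474.2721 + 7·546.6244 = 8300.6429.
Posterior mean = (μ₀/σ₀² + n·x̄/σ²)/(1/σ₀² + n/σ²) = (σ²·μ₀ + σ₀²·n·x̄)/(σ² + n·σ₀²) = (4474.2721·179.96 + 546.6244·1161.93)/8300.6429 = 1440329.296208/8300.6429 = 173.5202.

173.5202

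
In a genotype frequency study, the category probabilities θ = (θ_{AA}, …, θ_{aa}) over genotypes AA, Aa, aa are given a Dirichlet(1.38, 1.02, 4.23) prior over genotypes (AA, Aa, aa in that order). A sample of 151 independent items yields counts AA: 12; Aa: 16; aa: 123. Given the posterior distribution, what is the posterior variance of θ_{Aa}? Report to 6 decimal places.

0.000607

The Dirichlet prior is conjugate to the Multinomial likelihood: each posterior αⱼ = prior αⱼ + observed count nⱼ.
Posterior concentration: (13.38, 17.02, 127.23), total = 157.63.
Var[θ_j] = α_j(Σα−α_j)/((Σα)²(Σα+1)) = 17.02·140.61/(157.63²·158.63) = 0.000607.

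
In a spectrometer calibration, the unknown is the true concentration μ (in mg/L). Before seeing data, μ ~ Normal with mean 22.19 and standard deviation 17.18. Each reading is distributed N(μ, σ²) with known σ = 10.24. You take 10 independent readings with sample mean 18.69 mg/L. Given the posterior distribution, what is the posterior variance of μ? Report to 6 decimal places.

10.126017

For Normal data with known variance σ², a Normal(μ₀, σ₀²) prior on μ is conjugate. Posterior precision = 1/σ₀² + n/σ²; posterior mean is the precision-weighted average of μ₀ and x̄.
σ₀² = 17.18² = 295.1524, σ² = 10.24² = 104.8576; σ² + n·σ₀² = 104.8576 + 10·295.1524 = 3056.3816.
Posterior precision = 1/σ₀² + n/σ² = 1/295.1524 + 10/104.8576 = (σ² + n·σ₀²)/(σ₀²σ²) = 3056.3816/(295.1524·104.8576); posterior variance σₙ² = σ₀²σ²/(σ² + n·σ₀²) = 295.1524·104.8576/3056.3816 = 10.126017.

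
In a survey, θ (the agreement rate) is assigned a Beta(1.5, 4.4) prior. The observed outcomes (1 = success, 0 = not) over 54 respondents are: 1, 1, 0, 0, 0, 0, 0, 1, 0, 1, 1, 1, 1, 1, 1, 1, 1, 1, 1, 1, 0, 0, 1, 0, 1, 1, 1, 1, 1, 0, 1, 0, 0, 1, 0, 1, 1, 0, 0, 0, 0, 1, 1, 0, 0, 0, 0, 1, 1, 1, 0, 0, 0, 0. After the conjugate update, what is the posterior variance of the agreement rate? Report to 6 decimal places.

The Beta prior is conjugate to a Binomial/Bernoulli likelihood; the update adds successes to α and failures to β.
Posterior: Beta(α+k, β+n−k) = Beta(1.5+29, 4.4+25) = Beta(30.5, 29.4).
Var = αβ/((α+β)²(α+β+1)) = 30.5·29.4/(59.9²·60.9) = 0.004104.

0.004104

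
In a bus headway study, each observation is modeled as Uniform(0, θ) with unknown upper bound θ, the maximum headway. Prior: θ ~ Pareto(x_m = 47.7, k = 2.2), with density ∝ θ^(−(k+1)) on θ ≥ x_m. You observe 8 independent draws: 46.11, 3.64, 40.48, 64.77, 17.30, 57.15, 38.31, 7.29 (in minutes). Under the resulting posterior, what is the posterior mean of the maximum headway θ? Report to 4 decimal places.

71.8102

A Pareto(scale x_m, shape k) prior on the upper bound θ of Uniform(0, θ) is conjugate: posterior is Pareto(max(x_m, max xᵢ), k + n).
Sample maximum = 64.77; prior scale x_m = 47.7 → posterior scale = max = 64.77.
Posterior shape = 2.2 + 8 = 10.2.
E[θ|data] = k·x_m/(k−1) = 10.2·64.77/9.2 = 71.8102.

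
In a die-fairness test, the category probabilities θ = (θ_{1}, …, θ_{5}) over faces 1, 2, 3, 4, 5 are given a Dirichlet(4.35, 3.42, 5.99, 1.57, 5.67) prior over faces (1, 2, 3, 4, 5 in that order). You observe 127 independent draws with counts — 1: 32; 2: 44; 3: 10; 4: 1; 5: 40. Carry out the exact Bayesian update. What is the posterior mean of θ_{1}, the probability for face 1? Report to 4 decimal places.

The Dirichlet prior is conjugate to the Multinomial likelihood: each posterior αⱼ = prior αⱼ + observed count nⱼ.
Posterior concentration: (36.35, 47.42, 15.99, 2.57, 45.67), total = 148.00.
E[θ_{1}|data] = α_{1}/Σα = 36.35/148.00 = 0.2456.

0.2456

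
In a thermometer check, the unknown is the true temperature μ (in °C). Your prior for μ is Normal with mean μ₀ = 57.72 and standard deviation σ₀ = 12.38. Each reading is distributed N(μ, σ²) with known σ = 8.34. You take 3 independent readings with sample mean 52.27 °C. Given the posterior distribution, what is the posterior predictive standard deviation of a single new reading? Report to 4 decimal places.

For Normal data with known variance σ², a Normal(μ₀, σ₀²) prior on μ is conjugate. Posterior precision = 1/σ₀² + n/σ²; posterior mean is the precision-weighted average of μ₀ and x̄.
σ₀² = 12.38² = 153.2644, σ² = 8.34² = 69.5556; σ² + n·σ₀² = 69.5556 + 3·153.2644 = 529.3488.
Posterior precision = 1/σ₀² + n/σ² = 1/153.2644 + 3/69.5556 = (σ² + n·σ₀²)/(σ₀²σ²) = 529.3488/(153.2644·69.5556); posterior variance σₙ² = σ₀²σ²/(σ² + n·σ₀²) = 153.2644·69.5556/529.3488 = 20.138701.
Predictive variance for one new observation = σₙ² + σ² = 153.2644·69.5556/529.3488 + 69.5556 = σ²·(σ₀² + 529.3488)/529.3488 = 69.5556·682.6132/529.3488 = 89.694301; SD = √(69.5556·682.6132/529.3488) = 9.4707.

9.4707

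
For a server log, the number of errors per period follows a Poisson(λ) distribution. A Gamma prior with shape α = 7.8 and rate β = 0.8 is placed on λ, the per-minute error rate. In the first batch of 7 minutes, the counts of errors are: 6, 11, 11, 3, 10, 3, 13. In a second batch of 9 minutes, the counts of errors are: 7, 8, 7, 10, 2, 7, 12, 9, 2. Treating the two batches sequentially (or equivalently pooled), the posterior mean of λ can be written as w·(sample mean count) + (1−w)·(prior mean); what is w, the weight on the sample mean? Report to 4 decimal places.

With a Gamma(shape α, rate β) prior, the Poisson likelihood is conjugate: the posterior is Gamma(α + ΣXᵢ, β + n).
Total number of minutes: n = 7 + 9 = 16.
Posterior mean = (α₀+S)/(β₀+n) = [n/(β₀+n)]·(S/n) + [β₀/(β₀+n)]·(α₀/β₀), so only n and β₀ enter the weight.
Weight on data w = n/(β₀+n) = 16/(0.8+16) = 16/16.8 = 0.9524.

0.9524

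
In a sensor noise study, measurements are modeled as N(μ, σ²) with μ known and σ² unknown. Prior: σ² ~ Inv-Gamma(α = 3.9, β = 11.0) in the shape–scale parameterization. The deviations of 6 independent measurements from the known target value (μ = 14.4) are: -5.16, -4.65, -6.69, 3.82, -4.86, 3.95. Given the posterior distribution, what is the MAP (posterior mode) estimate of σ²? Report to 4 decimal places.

With known mean μ and an Inverse-Gamma(α, β) prior on σ², the Normal likelihood is conjugate: posterior is Inv-Gamma(α + n/2, β + Σ(xᵢ−μ)²/2).
Σ(xᵢ−μ)² = (-5.16)² + (-4.65)² + (-6.69)² + (3.82)² + (-4.86)² + (3.95)² = 146.8187.
Posterior: Inv-Gamma(3.9 + 6/2, 11.0 + 146.8187/2) = Inv-Gamma(6.90, 84.40935).
Mode = β/(α+1) = 84.40935/7.90 = 10.6847.

10.6847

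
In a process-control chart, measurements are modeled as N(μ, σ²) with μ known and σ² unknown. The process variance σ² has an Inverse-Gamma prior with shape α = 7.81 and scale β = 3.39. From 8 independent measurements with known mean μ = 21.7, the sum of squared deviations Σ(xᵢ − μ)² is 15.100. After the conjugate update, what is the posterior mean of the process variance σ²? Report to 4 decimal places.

With known mean μ and an Inverse-Gamma(α, β) prior on σ², the Normal likelihood is conjugate: posterior is Inv-Gamma(α + n/2, β + Σ(xᵢ−μ)²/2).
Posterior: Inv-Gamma(7.81 + 8/2, 3.39 + 15.100/2) = Inv-Gamma(11.81, 10.9400).
E[σ²|data] = β/(α−1) = 10.9400/10.81 = 1.0120.

1.0120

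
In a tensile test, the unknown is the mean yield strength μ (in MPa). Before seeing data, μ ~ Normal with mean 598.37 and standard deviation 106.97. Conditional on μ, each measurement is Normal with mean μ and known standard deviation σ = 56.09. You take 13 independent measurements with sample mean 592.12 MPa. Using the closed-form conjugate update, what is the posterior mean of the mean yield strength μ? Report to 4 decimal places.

For Normal data with known variance σ², a Normal(μ₀, σ₀²) prior on μ is conjugate. Posterior precision = 1/σ₀² + n/σ²; posterior mean is the precision-weighted average of μ₀ and x̄.
n·x̄ = 13·592.12 = 7697.56.
σ₀² = 106.97² = 11442.5809, σ² = 56.09² = 3146.0881; σ² + n·σ₀² = 3146.0881 + 13·11442.5809 = 151899.6398.
Posterior mean = (μ₀/σ₀² + n·x̄/σ²)/(1/σ₀² + n/σ²) = (σ²·μ₀ + σ₀²·n·x̄)/(σ² + n·σ₀²) = (3146.0881·598.37 + 11442.5809·7697.56)/151899.6398 = 89962477.769001/151899.6398 = 592.2494.

592.2494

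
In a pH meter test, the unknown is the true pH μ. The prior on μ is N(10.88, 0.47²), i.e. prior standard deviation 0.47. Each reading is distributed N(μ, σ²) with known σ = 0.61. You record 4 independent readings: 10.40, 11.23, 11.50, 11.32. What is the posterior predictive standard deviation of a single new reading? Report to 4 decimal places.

0.6615

For Normal data with known variance σ², a Normal(μ₀, σ₀²) prior on μ is conjugate. Posterior precision = 1/σ₀² + n/σ²; posterior mean is the precision-weighted average of μ₀ and x̄.
σ₀² = 0.47² = 0.2209, σ² = 0.61² = 0.3721; σ² + n·σ₀² = 0.3721 + 4·0.2209 = 1.2557.
Posterior precision = 1/σ₀² + n/σ² = 1/0.2209 + 4/0.3721 = (σ² + n·σ₀²)/(σ₀²σ²) = 1.2557/(0.2209·0.3721); posterior variance σₙ² = σ₀²σ²/(σ² + n·σ₀²) = 0.2209·0.3721/1.2557 = 0.065459.
Predictive variance for one new observation = σₙ² + σ² = 0.2209·0.3721/1.2557 + 0.3721 = σ²·(σ₀² + 1.2557)/1.2557 = 0.3721·1.4766/1.2557 = 0.437559; SD = √(0.3721·1.4766/1.2557) = 0.6615.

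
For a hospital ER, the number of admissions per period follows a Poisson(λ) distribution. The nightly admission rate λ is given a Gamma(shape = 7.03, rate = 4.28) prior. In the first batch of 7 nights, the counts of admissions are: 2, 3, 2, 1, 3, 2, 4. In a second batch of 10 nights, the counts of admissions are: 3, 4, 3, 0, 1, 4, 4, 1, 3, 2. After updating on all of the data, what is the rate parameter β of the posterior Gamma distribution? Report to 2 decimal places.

21.28

With a Gamma(shape α, rate β) prior, the Poisson likelihood is conjugate: the posterior is Gamma(α + ΣXᵢ, β + n).
Batch 1: sum of counts S = 17 over n = 7 nights.
After batch 1: Gamma(α+S, β+n) = Gamma(7.03+17, 4.28+7) = Gamma(24.03, 11.28).
Batch 2: sum of counts S = 25 over n = 10 nights.
After batch 2: Gamma(α+S, β+n) = Gamma(24.03+25, 11.28+10) = Gamma(49.03, 21.28).
Posterior β = 21.28.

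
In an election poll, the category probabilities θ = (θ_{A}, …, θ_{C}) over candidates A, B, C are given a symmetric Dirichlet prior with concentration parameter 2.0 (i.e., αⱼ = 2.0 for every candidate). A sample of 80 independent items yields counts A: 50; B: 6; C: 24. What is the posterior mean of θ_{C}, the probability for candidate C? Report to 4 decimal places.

0.3023

The Dirichlet prior is conjugate to the Multinomial likelihood: each posterior αⱼ = prior αⱼ + observed count nⱼ.
Posterior concentration: (52.0, 8.0, 26.0), total = 86.0.
E[θ_{C}|data] = α_{C}/Σα = 26.0/86.0 = 0.3023.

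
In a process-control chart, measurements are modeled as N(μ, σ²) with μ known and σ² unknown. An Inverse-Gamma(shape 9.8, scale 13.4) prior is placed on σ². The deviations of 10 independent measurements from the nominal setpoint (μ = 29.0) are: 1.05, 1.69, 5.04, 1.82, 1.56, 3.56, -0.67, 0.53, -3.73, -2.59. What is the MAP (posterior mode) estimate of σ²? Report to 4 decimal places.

With known mean μ and an Inverse-Gamma(α, β) prior on σ², the Normal likelihood is conjugate: posterior is Inv-Gamma(α + n/2, β + Σ(xᵢ−μ)²/2).
Σ(xᵢ−μ)² = (1.05)² + (1.69)² + (5.04)² + (1.82)² + (1.56)² + (3.56)² + (-0.67)² + (0.53)² + (-3.73)² + (-2.59)² = 69.1306.
Posterior: Inv-Gamma(9.8 + 10/2, 13.4 + 69.1306/2) = Inv-Gamma(14.80, 47.96530).
Mode = β/(α+1) = 47.96530/15.80 = 3.0358.

3.0358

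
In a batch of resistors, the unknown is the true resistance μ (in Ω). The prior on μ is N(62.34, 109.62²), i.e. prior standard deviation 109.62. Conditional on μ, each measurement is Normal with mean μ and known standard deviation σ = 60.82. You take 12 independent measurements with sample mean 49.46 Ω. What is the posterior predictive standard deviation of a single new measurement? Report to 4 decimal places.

For Normal data with known variance σ², a Normal(μ₀, σ₀²) prior on μ is conjugate. Posterior precision = 1/σ₀² + n/σ²; posterior mean is the precision-weighted average of μ₀ and x̄.
σ₀² = 109.62² = 12016.5444, σ² = 60.82² = 3699.0724; σ² + n·σ₀² = 3699.0724 + 12·12016.5444 = 147897.6052.
Posterior precision = 1/σ₀² + n/σ² = 1/12016.5444 + 12/3699.0724 = (σ² + n·σ₀²)/(σ₀²σ²) = 147897.6052/(12016.5444·3699.0724); posterior variance σₙ² = σ₀²σ²/(σ² + n·σ₀²) = 12016.5444·3699.0724/147897.6052 = 300.546230.
Predictive variance for one new observation = σₙ² + σ² = 12016.5444·3699.0724/147897.6052 + 3699.0724 = σ²·(σ₀² + 147897.6052)/147897.6052 = 3699.0724·159914.1496/147897.6052 = 3999.618630; SD = √(3699.0724·159914.1496/147897.6052) = 63.2425.

63.2425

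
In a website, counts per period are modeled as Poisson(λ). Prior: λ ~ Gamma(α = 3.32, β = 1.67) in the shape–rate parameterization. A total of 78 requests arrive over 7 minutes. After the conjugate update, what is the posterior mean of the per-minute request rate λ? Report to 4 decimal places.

9.3795

With a Gamma(shape α, rate β) prior, the Poisson likelihood is conjugate: the posterior is Gamma(α + ΣXᵢ, β + n).
Posterior: Gamma(α+S, β+n) = Gamma(3.32+78, 1.67+7) = Gamma(81.32, 8.67).
Posterior mean = α/β = 81.32/8.67 = 9.3795.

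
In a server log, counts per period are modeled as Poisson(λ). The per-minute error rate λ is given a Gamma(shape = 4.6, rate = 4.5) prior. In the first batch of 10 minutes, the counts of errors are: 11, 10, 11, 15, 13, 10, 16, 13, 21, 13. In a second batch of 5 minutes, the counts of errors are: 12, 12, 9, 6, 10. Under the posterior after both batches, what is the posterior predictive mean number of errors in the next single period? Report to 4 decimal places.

9.5692

With a Gamma(shape α, rate β) prior, the Poisson likelihood is conjugate: the posterior is Gamma(α + ΣXᵢ, β + n).
Batch 1: sum of counts S = 133 over n = 10 minutes.
After batch 1: Gamma(α+S, β+n) = Gamma(4.6+133, 4.5+10) = Gamma(137.6, 14.5).
Batch 2: sum of counts S = 49 over n = 5 minutes.
After batch 2: Gamma(α+S, β+n) = Gamma(137.6+49, 14.5+5) = Gamma(186.6, 19.5).
The predictive distribution for one future period is NegBinom with mean α/β = 9.5692.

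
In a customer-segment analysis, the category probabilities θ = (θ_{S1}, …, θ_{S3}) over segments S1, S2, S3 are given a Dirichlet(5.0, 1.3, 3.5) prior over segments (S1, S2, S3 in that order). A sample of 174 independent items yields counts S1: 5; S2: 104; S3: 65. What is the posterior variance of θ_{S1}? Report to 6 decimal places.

The Dirichlet prior is conjugate to the Multinomial likelihood: each posterior αⱼ = prior αⱼ + observed count nⱼ.
Posterior concentration: (10.0, 105.3, 68.5), total = 183.8.
Var[θ_j] = α_j(Σα−α_j)/((Σα)²(Σα+1)) = 10.0·173.8/(183.8²·184.8) = 0.000278.

0.000278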